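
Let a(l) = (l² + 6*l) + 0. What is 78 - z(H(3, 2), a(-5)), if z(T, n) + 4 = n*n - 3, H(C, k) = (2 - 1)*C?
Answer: 60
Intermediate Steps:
H(C, k) = C (H(C, k) = 1*C = C)
a(l) = l² + 6*l
z(T, n) = -7 + n² (z(T, n) = -4 + (n*n - 3) = -4 + (n² - 3) = -4 + (-3 + n²) = -7 + n²)
78 - z(H(3, 2), a(-5)) = 78 - (-7 + (-5*(6 - 5))²) = 78 - (-7 + (-5*1)²) = 78 - (-7 + (-5)²) = 78 - (-7 + 25) = 78 - 1*18 = 78 - 18 = 60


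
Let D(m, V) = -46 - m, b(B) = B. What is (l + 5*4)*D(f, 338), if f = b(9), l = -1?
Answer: -1045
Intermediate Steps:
f = 9
(l + 5*4)*D(f, 338) = (-1 + 5*4)*(-46 - 1*9) = (-1 + 20)*(-46 - 9) = 19*(-55) = -1045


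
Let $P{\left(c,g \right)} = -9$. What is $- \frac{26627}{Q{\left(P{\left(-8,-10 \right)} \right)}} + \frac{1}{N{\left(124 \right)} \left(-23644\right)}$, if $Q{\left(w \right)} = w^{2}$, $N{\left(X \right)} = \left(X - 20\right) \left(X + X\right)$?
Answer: $- \frac{16237838180177}{49395909888} \approx -328.73$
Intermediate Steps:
$N{\left(X \right)} = 2 X \left(-20 + X\right)$ ($N{\left(X \right)} = \left(-20 + X\right) 2 X = 2 X \left(-20 + X\right)$)
$- \frac{26627}{Q{\left(P{\left(-8,-10 \right)} \right)}} + \frac{1}{N{\left(124 \right)} \left(-23644\right)} = - \frac{26627}{\left(-9\right)^{2}} + \frac{1}{2 \cdot 124 \left(-20 + 124\right) \left(-23644\right)} = - \frac{26627}{81} + \frac{1}{2 \cdot 124 \cdot 104} \left(- \frac{1}{23644}\right) = \left(-26627\right) \frac{1}{81} + \frac{1}{25792} \left(- \frac{1}{23644}\right) = - \frac{26627}{81} + \frac{1}{25792} \left(- \frac{1}{23644}\right) = - \frac{26627}{81} - \frac{1}{609826048} = - \frac{16237838180177}{49395909888}$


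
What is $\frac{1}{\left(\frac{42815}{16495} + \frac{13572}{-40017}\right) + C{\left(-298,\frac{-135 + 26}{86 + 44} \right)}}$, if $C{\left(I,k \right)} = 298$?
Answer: $\frac{44005361}{13212894759} \approx 0.0033305$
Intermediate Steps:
$\frac{1}{\left(\frac{42815}{16495} + \frac{13572}{-40017}\right) + C{\left(-298,\frac{-135 + 26}{86 + 44} \right)}} = \frac{1}{\left(\frac{42815}{16495} + \frac{13572}{-40017}\right) + 298} = \frac{1}{\left(42815 \cdot \frac{1}{16495} + 13572 \left(- \frac{1}{40017}\right)\right) + 298} = \frac{1}{\left(\frac{8563}{3299} - \frac{4524}{13339}\right) + 298} = \frac{1}{\frac{99297181}{44005361} + 298} = \frac{1}{\frac{13212894759}{44005361}} = \frac{44005361}{13212894759}$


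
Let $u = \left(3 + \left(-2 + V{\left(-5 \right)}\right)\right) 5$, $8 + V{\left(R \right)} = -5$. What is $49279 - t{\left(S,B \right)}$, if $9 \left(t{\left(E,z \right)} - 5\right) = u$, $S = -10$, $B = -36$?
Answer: $\frac{147842}{3} \approx 49281.0$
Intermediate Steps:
$V{\left(R \right)} = -13$ ($V{\left(R \right)} = -8 - 5 = -13$)
$u = -60$ ($u = \left(3 - 15\right) 5 = \left(-12\right) 5 = -60$)
$t{\left(E,z \right)} = - \frac{5}{3}$ ($t{\left(E,z \right)} = 5 + \frac{1}{9} \left(-60\right) = 5 - \frac{20}{3} = - \frac{5}{3}$)
$49279 - t{\left(S,B \right)} = 49279 - - \frac{5}{3} = 49279 + \frac{5}{3} = \frac{147842}{3}$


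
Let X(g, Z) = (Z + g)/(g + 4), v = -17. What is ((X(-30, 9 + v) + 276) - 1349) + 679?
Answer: -5103/13 ≈ -392.54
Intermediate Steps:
X(g, Z) = (Z + g)/(4 + g)
((X(-30, 9 + v) + 276) - 1349) + 679 = ((((9 - 17) - 30)/(4 - 30) + 276) - 1349) + 679 = (((-8 - 30)/(-26) + 276) - 1349) + 679 = ((-1/26*(-38) + 276) - 1349) + 679 = ((19/13 + 276) - 1349) + 679 = (3607/13 - 1349) + 679 = -13930/13 + 679 = -5103/13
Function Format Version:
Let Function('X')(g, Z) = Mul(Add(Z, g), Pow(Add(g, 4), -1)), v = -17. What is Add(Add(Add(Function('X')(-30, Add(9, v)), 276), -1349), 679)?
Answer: Rational(-5103, 13) ≈ -392.54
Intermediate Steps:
Function('X')(g, Z) = Mul(Pow(Add(4, g), -1), Add(Z, g)) (Function('X')(g, Z) = Mul(Add(Z, g), Pow(Add(4, g), -1)) = Mul(Pow(Add(4, g), -1), Add(Z, g)))
Add(Add(Add(Function('X')(-30, Add(9, v)), 276), -1349), 679) = Add(Add(Add(Mul(Pow(Add(4, -30), -1), Add(Add(9, -17), -30)), 276), -1349), 679) = Add(Add(Add(Mul(Pow(-26, -1), Add(-8, -30)), 276), -1349), 679) = Add(Add(Add(Mul(Rational(-1, 26), -38), 276), -1349), 679) = Add(Add(Add(Rational(19, 13), 276), -1349), 679) = Add(Add(Rational(3607, 13), -1349), 679) = Add(Rational(-13930, 13), 679) = Rational(-5103, 13)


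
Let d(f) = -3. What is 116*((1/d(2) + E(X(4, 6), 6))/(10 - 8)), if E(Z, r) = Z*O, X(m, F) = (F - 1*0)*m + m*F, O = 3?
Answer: 24998/3 ≈ 8332.7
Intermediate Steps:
X(m, F) = 2*F*m (X(m, F) = (F + 0)*m + F*m = F*m + F*m = 2*F*m)
E(Z, r) = 3*Z (E(Z, r) = Z*3 = 3*Z)
116*((1/d(2) + E(X(4, 6), 6))/(10 - 8)) = 116*((1/(-3) + 3*(2*6*4))/(10 - 8)) = 116*((-1/3 + 3*48)/2) = 116*((-1/3 + 144)*(1/2)) = 116*((431/3)*(1/2)) = 116*(431/6) = 24998/3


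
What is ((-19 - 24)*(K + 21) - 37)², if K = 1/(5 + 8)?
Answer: 150381169/169 ≈ 8.8983e+5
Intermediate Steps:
K = 1/13 ≈ 0.076923
((-19 - 24)*(K + 21) - 37)² = ((-19 - 24)*(1/13 + 21) - 37)² = (-43*274/13 - 37)² = (-11782/13 - 37)² = (-12263/13)² = 150381169/169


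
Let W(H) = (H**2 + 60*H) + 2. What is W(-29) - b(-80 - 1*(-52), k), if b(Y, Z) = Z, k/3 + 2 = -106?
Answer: -573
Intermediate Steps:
k = -324 (k = -6 + 3*(-106) = -6 - 318 = -324)
W(H) = 2 + H**2 + 60*H
W(-29) - b(-80 - 1*(-52), k) = (2 + (-29)**2 + 60*(-29)) - 1*(-324) = (2 + 841 - 1740) + 324 = -897 + 324 = -573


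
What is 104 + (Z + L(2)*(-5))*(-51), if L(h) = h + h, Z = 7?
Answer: 767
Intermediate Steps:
L(h) = 2*h
104 + (Z + L(2)*(-5))*(-51) = 104 + (7 + (2*2)*(-5))*(-51) = 104 + (7 + 4*(-5))*(-51) = 104 + (7 - 20)*(-51) = 104 - 13*(-51) = 104 + 663 = 767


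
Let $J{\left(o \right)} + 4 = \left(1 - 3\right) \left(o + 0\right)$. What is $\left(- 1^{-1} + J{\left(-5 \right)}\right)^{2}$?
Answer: $25$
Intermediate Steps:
$J{\left(o \right)} = -4 - 2 o$ ($J{\left(o \right)} = -4 + \left(1 - 3\right) \left(o + 0\right) = -4 - 2 o$)
$\left(- 1^{-1} + J{\left(-5 \right)}\right)^{2} = \left(- 1^{-1} - -6\right)^{2} = \left(\left(-1\right) 1 + \left(-4 + 10\right)\right)^{2} = \left(-1 + 6\right)^{2} = 5^{2} = 25$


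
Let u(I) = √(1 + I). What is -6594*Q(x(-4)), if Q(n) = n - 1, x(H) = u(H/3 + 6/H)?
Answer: 6594 - 1099*I*√66 ≈ 6594.0 - 8928.3*I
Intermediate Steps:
x(H) = √(1 + 6/H + H/3) (x(H) = √(1 + (H/3 + 6/H)) = √(1 + (6/H + H/3)) = √(1 + 6/H + H/3))
Q(n) = -1 + n
-6594*Q(x(-4)) = -6594*(-1 + √(9 + 3*(-4) + 54/(-4))/3) = -6594*(-1 + √(9 - 12 + 54*(-¼))/3) = -6594*(-1 + √(9 - 12 - 27/2)/3) = -6594*(-1 + √(-33/2)/3) = -6594*(-1 + (I*√66/2)/3) = -6594*(-1 + I*√66/6) = 6594 - 1099*I*√66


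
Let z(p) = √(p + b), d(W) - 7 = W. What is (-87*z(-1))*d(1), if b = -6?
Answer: -696*I*√7 ≈ -1841.4*I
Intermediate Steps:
d(W) = 7 + W
z(p) = √(-6 + p) (z(p) = √(p - 6) = √(-6 + p))
(-87*z(-1))*d(1) = (-87*√(-6 - 1))*(7 + 1) = -87*I*√7*8 = -696*I*√7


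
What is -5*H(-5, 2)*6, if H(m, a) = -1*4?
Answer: 120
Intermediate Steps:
H(m, a) = -4
-5*H(-5, 2)*6 = -5*(-4)*6 = 20*6 = 120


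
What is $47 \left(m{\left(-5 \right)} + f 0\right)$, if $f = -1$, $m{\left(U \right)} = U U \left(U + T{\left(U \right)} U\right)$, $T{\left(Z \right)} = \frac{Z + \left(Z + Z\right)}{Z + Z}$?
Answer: $- \frac{29375}{2} \approx -14688.0$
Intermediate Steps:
$T{\left(Z \right)} = \frac{3}{2}$ ($T{\left(Z \right)} = \frac{Z + 2 Z}{2 Z} = 3 Z \frac{1}{2 Z} = \frac{3}{2}$)
$m{\left(U \right)} = \frac{5 U^{3}}{2}$ ($m{\left(U \right)} = U U \left(U + \frac{3 U}{2}\right) = U^{2} \frac{5 U}{2} = \frac{5 U^{3}}{2}$)
$47 \left(m{\left(-5 \right)} + f 0\right) = 47 \left(\frac{5 \left(-5\right)^{3}}{2} - 0\right) = 47 \left(\frac{5}{2} \left(-125\right) + 0\right) = 47 \left(- \frac{625}{2} + 0\right) = 47 \left(- \frac{625}{2}\right) = - \frac{29375}{2}$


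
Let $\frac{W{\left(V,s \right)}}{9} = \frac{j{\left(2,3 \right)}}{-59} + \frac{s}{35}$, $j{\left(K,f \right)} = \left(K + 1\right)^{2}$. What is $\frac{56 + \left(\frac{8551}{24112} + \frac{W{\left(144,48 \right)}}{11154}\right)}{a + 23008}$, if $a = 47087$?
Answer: $\frac{158072373517}{196610080466800} \approx 0.00080399$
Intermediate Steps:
$j{\left(K,f \right)} = \left(1 + K\right)^{2}$
$W{\left(V,s \right)} = - \frac{81}{59} + \frac{9 s}{35}$ ($W{\left(V,s \right)} = 9 \left(\frac{\left(1 + 2\right)^{2}}{-59} + \frac{s}{35}\right) = 9 \left(3^{2} \left(- \frac{1}{59}\right) + s \frac{1}{35}\right) = 9 \left(9 \left(- \frac{1}{59}\right) + \frac{s}{35}\right) = 9 \left(- \frac{9}{59} + \frac{s}{35}\right) = - \frac{81}{59} + \frac{9 s}{35}$)
$\frac{56 + \left(\frac{8551}{24112} + \frac{W{\left(144,48 \right)}}{11154}\right)}{a + 23008} = \frac{56 + \left(\frac{8551}{24112} + \frac{- \frac{81}{59} + \frac{9}{35} \cdot 48}{11154}\right)}{47087 + 23008} = \frac{56 + \left(8551 \cdot \frac{1}{24112} + \left(- \frac{81}{59} + \frac{432}{35}\right) \frac{1}{11154}\right)}{70095} = \left(56 + \left(\frac{8551}{24112} + \frac{22653}{2065} \cdot \frac{1}{11154}\right)\right) \frac{1}{70095} = \left(56 + \left(\frac{8551}{24112} + \frac{7551}{7677670}\right)\right) \frac{1}{70095} = \left(56 + \frac{2992446631}{8414726320}\right) \frac{1}{70095} = \frac{474217120551}{8414726320} \cdot \frac{1}{70095} = \frac{158072373517}{196610080466800}$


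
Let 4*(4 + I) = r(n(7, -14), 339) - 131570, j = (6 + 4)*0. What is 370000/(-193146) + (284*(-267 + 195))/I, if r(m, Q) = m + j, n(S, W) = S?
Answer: -16443216184/12706978767 ≈ -1.2940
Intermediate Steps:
j = 0 (j = 10*0 = 0)
r(m, Q) = m (r(m, Q) = m + 0 = m)
I = -131579/4 (I = -4 + (7 - 131570)/4 = -4 + (1/4)*(-131563) = -4 - 131563/4 = -131579/4 ≈ -32895.)
370000/(-193146) + (284*(-267 + 195))/I = 370000/(-193146) + (284*(-267 + 195))/(-131579/4) = 370000*(-1/193146) + (284*(-72))*(-4/131579) = -185000/96573 - 20448*(-4/131579) = -185000/96573 + 81792/131579 = -16443216184/12706978767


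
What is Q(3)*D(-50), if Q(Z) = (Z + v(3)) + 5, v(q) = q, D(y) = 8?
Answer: 88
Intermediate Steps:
Q(Z) = 8 + Z (Q(Z) = (Z + 3) + 5 = (3 + Z) + 5 = 8 + Z)
Q(3)*D(-50) = (8 + 3)*8 = 11*8 = 88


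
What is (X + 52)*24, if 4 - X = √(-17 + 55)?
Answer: 1344 - 24*√38 ≈ 1196.1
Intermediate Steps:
X = 4 - √38 (X = 4 - √(-17 + 55) = 4 - √38 ≈ -2.1644)
(X + 52)*24 = ((4 - √38) + 52)*24 = (56 - √38)*24 = 1344 - 24*√38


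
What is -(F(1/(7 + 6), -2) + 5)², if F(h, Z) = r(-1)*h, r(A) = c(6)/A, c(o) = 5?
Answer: -3600/169 ≈ -21.302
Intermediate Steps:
r(A) = 5/A
F(h, Z) = -5*h (F(h, Z) = (5/(-1))*h = (5*(-1))*h = -5*h)
-(F(1/(7 + 6), -2) + 5)² = -(-5/(7 + 6) + 5)² = -(-5/13 + 5)² = -(60/13)² = -1*3600/169 = -3600/169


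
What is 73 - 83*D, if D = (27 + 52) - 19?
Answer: -4907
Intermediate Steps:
D = 60 (D = 79 - 19 = 60)
73 - 83*D = 73 - 83*60 = 73 - 4980 = -4907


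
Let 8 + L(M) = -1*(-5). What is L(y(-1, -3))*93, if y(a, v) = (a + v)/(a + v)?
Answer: -279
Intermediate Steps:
y(a, v) = 1
L(M) = -3 (L(M) = -8 - 1*(-5) = -8 + 5 = -3)
L(y(-1, -3))*93 = -3*93 = -279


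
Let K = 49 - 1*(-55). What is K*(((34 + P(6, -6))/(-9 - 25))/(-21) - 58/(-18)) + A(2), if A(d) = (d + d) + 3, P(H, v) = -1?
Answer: 371549/1071 ≈ 346.92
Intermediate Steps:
A(d) = 3 + 2*d (A(d) = 2*d + 3 = 3 + 2*d)
K = 104 (K = 49 + 55 = 104)
K*(((34 + P(6, -6))/(-9 - 25))/(-21) - 58/(-18)) + A(2) = 104*(((34 - 1)/(-9 - 25))/(-21) - 58/(-18)) + (3 + 2*2) = 104*((33/(-34))*(-1/21) - 58*(-1/18)) + (3 + 4) = 104*((33*(-1/34))*(-1/21) + 29/9) + 7 = 104*(-33/34*(-1/21) + 29/9) + 7 = 104*(11/238 + 29/9) + 7 = 104*(7001/2142) + 7 = 364052/1071 + 7 = 371549/1071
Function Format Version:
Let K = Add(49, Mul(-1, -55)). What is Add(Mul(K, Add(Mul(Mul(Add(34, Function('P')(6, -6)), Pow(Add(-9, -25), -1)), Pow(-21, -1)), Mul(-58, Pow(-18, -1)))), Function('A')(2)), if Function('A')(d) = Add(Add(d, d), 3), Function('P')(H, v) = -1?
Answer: Rational(371549, 1071) ≈ 346.92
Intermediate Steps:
Function('A')(d) = Add(3, Mul(2, d)) (Function('A')(d) = Add(Mul(2, d), 3) = Add(3, Mul(2, d)))
K = 104 (K = Add(49, 55) = 104)
Add(Mul(K, Add(Mul(Mul(Add(34, Function('P')(6, -6)), Pow(Add(-9, -25), -1)), Pow(-21, -1)), Mul(-58, Pow(-18, -1)))), Function('A')(2)) = Add(Mul(104, Add(Mul(Mul(Add(34, -1), Pow(Add(-9, -25), -1)), Pow(-21, -1)), Mul(-58, Pow(-18, -1)))), Add(3, Mul(2, 2))) = Add(Mul(104, Add(Mul(Mul(33, Pow(-34, -1)), Rational(-1, 21)), Mul(-58, Rational(-1, 18)))), Add(3, 4)) = Add(Mul(104, Add(Mul(Mul(33, Rational(-1, 34)), Rational(-1, 21)), Rational(29, 9))), 7) = Add(Mul(104, Add(Mul(Rational(-33, 34), Rational(-1, 21)), Rational(29, 9))), 7) = Add(Mul(104, Add(Rational(11, 238), Rational(29, 9))), 7) = Add(Mul(104, Rational(7001, 2142)), 7) = Add(Rational(364052, 1071), 7) = Rational(371549, 1071)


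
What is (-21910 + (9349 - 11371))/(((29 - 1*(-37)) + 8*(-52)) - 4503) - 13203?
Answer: -64050227/4853 ≈ -13198.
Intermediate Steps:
(-21910 + (9349 - 11371))/(((29 - 1*(-37)) + 8*(-52)) - 4503) - 13203 = (-21910 - 2022)/(((29 + 37) - 416) - 4503) - 13203 = -23932/((66 - 416) - 4503) - 13203 = -23932/(-350 - 4503) - 13203 = -23932/(-4853) - 13203 = -23932*(-1/4853) - 13203 = 23932/4853 - 13203 = -64050227/4853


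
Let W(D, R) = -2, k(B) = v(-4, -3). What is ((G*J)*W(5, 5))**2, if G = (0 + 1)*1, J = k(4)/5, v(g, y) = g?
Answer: 64/25 ≈ 2.5600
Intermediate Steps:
k(B) = -4
J = -4/5 ≈ -0.80000
G = 1 (G = 1*1 = 1)
((G*J)*W(5, 5))**2 = ((1*(-4/5))*(-2))**2 = (-4/5*(-2))**2 = (8/5)**2 = 64/25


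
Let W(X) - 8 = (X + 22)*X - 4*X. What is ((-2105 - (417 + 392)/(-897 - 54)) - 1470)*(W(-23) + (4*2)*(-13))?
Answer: -64581304/951 ≈ -67909.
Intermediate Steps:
W(X) = 8 - 4*X + X*(22 + X) (W(X) = 8 + ((X + 22)*X - 4*X) = 8 + ((22 + X)*X - 4*X) = 8 + (X*(22 + X) - 4*X) = 8 + (-4*X + X*(22 + X)) = 8 - 4*X + X*(22 + X))
((-2105 - (417 + 392)/(-897 - 54)) - 1470)*(W(-23) + (4*2)*(-13)) = ((-2105 - (417 + 392)/(-897 - 54)) - 1470)*((8 + (-23)**2 + 18*(-23)) + (4*2)*(-13)) = ((-2105 - 809/(-951)) - 1470)*((8 + 529 - 414) + 8*(-13)) = ((-2105 - 809*(-1)/951) - 1470)*(123 - 104) = ((-2105 - 1*(-809/951)) - 1470)*19 = ((-2105 + 809/951) - 1470)*19 = (-2001046/951 - 1470)*19 = -3399016/951*19 = -64581304/951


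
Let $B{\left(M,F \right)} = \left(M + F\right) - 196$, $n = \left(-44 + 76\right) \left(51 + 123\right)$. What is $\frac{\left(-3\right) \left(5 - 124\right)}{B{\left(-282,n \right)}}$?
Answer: $\frac{357}{5090} \approx 0.070138$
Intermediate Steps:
$n = 5568$ ($n = 32 \cdot 174 = 5568$)
$B{\left(M,F \right)} = -196 + F + M$ ($B{\left(M,F \right)} = \left(F + M\right) - 196 = -196 + F + M$)
$\frac{\left(-3\right) \left(5 - 124\right)}{B{\left(-282,n \right)}} = \frac{\left(-3\right) \left(5 - 124\right)}{-196 + 5568 - 282} = \frac{\left(-3\right) \left(-119\right)}{5090} = 357 \cdot \frac{1}{5090} = \frac{357}{5090}$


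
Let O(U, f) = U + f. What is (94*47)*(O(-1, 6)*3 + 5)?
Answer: 88360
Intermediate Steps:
(94*47)*(O(-1, 6)*3 + 5) = (94*47)*((-1 + 6)*3 + 5) = 4418*(5*3 + 5) = 4418*(15 + 5) = 4418*20 = 88360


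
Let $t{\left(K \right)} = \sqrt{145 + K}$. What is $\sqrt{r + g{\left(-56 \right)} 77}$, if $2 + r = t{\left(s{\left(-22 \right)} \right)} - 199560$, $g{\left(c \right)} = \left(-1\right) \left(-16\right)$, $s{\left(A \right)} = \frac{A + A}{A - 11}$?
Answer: $\frac{\sqrt{-1784970 + 3 \sqrt{1317}}}{3} \approx 445.33 i$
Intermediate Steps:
$s{\left(A \right)} = \frac{2 A}{-11 + A}$
$g{\left(c \right)} = 16$
$r = -199562 + \frac{\sqrt{1317}}{3}$ ($r = -2 + \left(\sqrt{145 + 2 \left(-22\right) \frac{1}{-11 - 22}} - 199560\right) = -2 - \left(199560 - \sqrt{145 + 2 \left(-22\right) \frac{1}{-33}}\right) = -2 - \left(199560 - \sqrt{145 + 2 \left(-22\right) \left(- \frac{1}{33}\right)}\right) = -2 - \left(199560 - \sqrt{145 + \frac{4}{3}}\right) = -2 - \left(199560 - \sqrt{\frac{439}{3}}\right) = -2 - \left(199560 - \frac{\sqrt{1317}}{3}\right) = -199562 + \frac{\sqrt{1317}}{3} \approx -1.9955 \cdot 10^{5}$)
$\sqrt{r + g{\left(-56 \right)} 77} = \sqrt{\left(-199562 + \frac{\sqrt{1317}}{3}\right) + 16 \cdot 77} = \sqrt{\left(-199562 + \frac{\sqrt{1317}}{3}\right) + 1232} = \sqrt{-198330 + \frac{\sqrt{1317}}{3}}$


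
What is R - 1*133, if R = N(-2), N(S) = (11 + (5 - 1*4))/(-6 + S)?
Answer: -269/2 ≈ -134.50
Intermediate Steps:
N(S) = 12/(-6 + S) (N(S) = (11 + (5 - 4))/(-6 + S) = (11 + 1)/(-6 + S) = 12/(-6 + S))
R = -3/2 (R = 12/(-6 - 2) = 12/(-8) = 12*(-⅛) = -3/2 ≈ -1.5000)
R - 1*133 = -3/2 - 1*133 = -3/2 - 133 = -269/2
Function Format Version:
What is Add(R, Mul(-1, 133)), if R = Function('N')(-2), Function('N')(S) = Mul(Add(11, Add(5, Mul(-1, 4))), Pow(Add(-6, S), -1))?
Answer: Rational(-269, 2) ≈ -134.50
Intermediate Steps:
Function('N')(S) = Mul(12, Pow(Add(-6, S), -1)) (Function('N')(S) = Mul(Add(11, Add(5, -4)), Pow(Add(-6, S), -1)) = Mul(Add(11, 1), Pow(Add(-6, S), -1)) = Mul(12, Pow(Add(-6, S), -1)))
R = Rational(-3, 2) (R = Mul(12, Pow(Add(-6, -2), -1)) = Mul(12, Pow(-8, -1)) = Mul(12, Rational(-1, 8)) = Rational(-3, 2) ≈ -1.5000)
Add(R, Mul(-1, 133)) = Add(Rational(-3, 2), Mul(-1, 133)) = Add(Rational(-3, 2), -133) = Rational(-269, 2)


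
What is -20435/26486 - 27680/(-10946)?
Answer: 254725485/144957878 ≈ 1.7572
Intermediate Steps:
-20435/26486 - 27680/(-10946) = -20435*1/26486 - 27680*(-1/10946) = -20435/26486 + 13840/5473 = 254725485/144957878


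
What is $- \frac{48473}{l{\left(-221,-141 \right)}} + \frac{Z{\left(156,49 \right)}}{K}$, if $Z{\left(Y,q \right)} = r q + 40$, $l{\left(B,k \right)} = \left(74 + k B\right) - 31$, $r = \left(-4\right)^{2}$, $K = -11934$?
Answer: $- \frac{302094439}{186194268} \approx -1.6225$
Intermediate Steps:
$r = 16$
$l{\left(B,k \right)} = 43 + B k$ ($l{\left(B,k \right)} = \left(74 + B k\right) - 31 = 43 + B k$)
$Z{\left(Y,q \right)} = 40 + 16 q$ ($Z{\left(Y,q \right)} = 16 q + 40 = 40 + 16 q$)
$- \frac{48473}{l{\left(-221,-141 \right)}} + \frac{Z{\left(156,49 \right)}}{K} = - \frac{48473}{43 - -31161} + \frac{40 + 16 \cdot 49}{-11934} = - \frac{48473}{43 + 31161} + \left(40 + 784\right) \left(- \frac{1}{11934}\right) = - \frac{48473}{31204} + 824 \left(- \frac{1}{11934}\right) = \left(-48473\right) \frac{1}{31204} - \frac{412}{5967} = - \frac{48473}{31204} - \frac{412}{5967} = - \frac{302094439}{186194268}$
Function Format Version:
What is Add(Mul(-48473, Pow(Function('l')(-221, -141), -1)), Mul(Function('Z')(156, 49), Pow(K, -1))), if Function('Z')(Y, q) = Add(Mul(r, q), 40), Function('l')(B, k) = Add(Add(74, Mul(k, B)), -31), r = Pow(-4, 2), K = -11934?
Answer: Rational(-302094439, 186194268) ≈ -1.6225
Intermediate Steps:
r = 16
Function('l')(B, k) = Add(43, Mul(B, k)) (Function('l')(B, k) = Add(Add(74, Mul(B, k)), -31) = Add(43, Mul(B, k)))
Function('Z')(Y, q) = Add(40, Mul(16, q)) (Function('Z')(Y, q) = Add(Mul(16, q), 40) = Add(40, Mul(16, q)))
Add(Mul(-48473, Pow(Function('l')(-221, -141), -1)), Mul(Function('Z')(156, 49), Pow(K, -1))) = Add(Mul(-48473, Pow(Add(43, Mul(-221, -141)), -1)), Mul(Add(40, Mul(16, 49)), Pow(-11934, -1))) = Add(Mul(-48473, Pow(Add(43, 31161), -1)), Mul(Add(40, 784), Rational(-1, 11934))) = Add(Mul(-48473, Pow(31204, -1)), Mul(824, Rational(-1, 11934))) = Add(Mul(-48473, Rational(1, 31204)), Rational(-412, 5967)) = Add(Rational(-48473, 31204), Rational(-412, 5967)) = Rational(-302094439, 186194268)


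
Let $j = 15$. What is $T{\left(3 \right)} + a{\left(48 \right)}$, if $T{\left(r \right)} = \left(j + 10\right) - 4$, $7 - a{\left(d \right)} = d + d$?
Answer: $-68$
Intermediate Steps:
$a{\left(d \right)} = 7 - 2 d$ ($a{\left(d \right)} = 7 - \left(d + d\right) = 7 - 2 d$)
$T{\left(r \right)} = 21$ ($T{\left(r \right)} = \left(15 + 10\right) - 4 = 25 - 4 = 21$)
$T{\left(3 \right)} + a{\left(48 \right)} = 21 + \left(7 - 96\right) = 21 - 89 = -68$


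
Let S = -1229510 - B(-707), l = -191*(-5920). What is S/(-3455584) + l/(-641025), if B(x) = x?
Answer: -1532975183/1088508960 ≈ -1.4083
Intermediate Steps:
l = 1130720
S = -1228803 (S = -1229510 - 1*(-707) = -1229510 + 707 = -1228803)
S/(-3455584) + l/(-641025) = -1228803/(-3455584) + 1130720/(-641025) = -1228803*(-1/3455584) + 1130720*(-1/641025) = 1228803/3455584 - 6112/3465 = -1532975183/1088508960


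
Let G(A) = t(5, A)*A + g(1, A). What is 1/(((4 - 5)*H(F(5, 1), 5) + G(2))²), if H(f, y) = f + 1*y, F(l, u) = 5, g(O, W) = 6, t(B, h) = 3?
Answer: ¼ ≈ 0.25000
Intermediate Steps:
H(f, y) = f + y
G(A) = 6 + 3*A (G(A) = 3*A + 6 = 6 + 3*A)
1/(((4 - 5)*H(F(5, 1), 5) + G(2))²) = 1/(((4 - 5)*(5 + 5) + (6 + 3*2))²) = 1/((-1*10 + (6 + 6))²) = 1/((-10 + 12)²) = 1/(2²) = 1/4 = ¼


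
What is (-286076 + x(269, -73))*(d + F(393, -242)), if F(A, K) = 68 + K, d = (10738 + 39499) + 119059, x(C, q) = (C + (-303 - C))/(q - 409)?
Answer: -11659974988569/241 ≈ -4.8382e+10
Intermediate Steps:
x(C, q) = -303/(-409 + q)
d = 169296 (d = 50237 + 119059 = 169296)
(-286076 + x(269, -73))*(d + F(393, -242)) = (-286076 - 303/(-409 - 73))*(169296 + (68 - 242)) = (-286076 - 303/(-482))*(169296 - 174) = (-286076 - 303*(-1/482))*169122 = (-286076 + 303/482)*169122 = -137888329/482*169122 = -11659974988569/241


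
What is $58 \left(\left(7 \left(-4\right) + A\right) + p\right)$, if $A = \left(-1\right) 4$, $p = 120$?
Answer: $5104$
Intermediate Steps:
$A = -4$
$58 \left(\left(7 \left(-4\right) + A\right) + p\right) = 58 \left(\left(7 \left(-4\right) - 4\right) + 120\right) = 58 \left(\left(-28 - 4\right) + 120\right) = 58 \left(-32 + 120\right) = 58 \cdot 88 = 5104$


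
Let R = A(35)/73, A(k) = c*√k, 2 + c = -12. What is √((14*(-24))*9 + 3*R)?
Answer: √(-16114896 - 3066*√35)/73 ≈ 55.022*I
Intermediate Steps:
c = -14 (c = -2 - 12 = -14)
A(k) = -14*√k
R = -14*√35/73 ≈ -1.1346
√((14*(-24))*9 + 3*R) = √((14*(-24))*9 + 3*(-14*√35/73)) = √(-336*9 - 42*√35/73) = √(-3024 - 42*√35/73)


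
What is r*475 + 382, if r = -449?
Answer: -212893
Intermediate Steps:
r*475 + 382 = -449*475 + 382 = -213275 + 382 = -212893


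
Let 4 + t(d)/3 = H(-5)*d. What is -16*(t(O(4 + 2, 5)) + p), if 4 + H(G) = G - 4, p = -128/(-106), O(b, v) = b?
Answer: 207584/53 ≈ 3916.7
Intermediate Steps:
p = 64/53 (p = -128*(-1/106) = 64/53 ≈ 1.2075)
H(G) = -8 + G (H(G) = -4 + (G - 4) = -4 + (-4 + G) = -8 + G)
t(d) = -12 - 39*d (t(d) = -12 + 3*((-8 - 5)*d) = -12 + 3*(-13*d) = -12 - 39*d)
-16*(t(O(4 + 2, 5)) + p) = -16*((-12 - 39*(4 + 2)) + 64/53) = -16*((-12 - 39*6) + 64/53) = -16*((-12 - 234) + 64/53) = -16*(-246 + 64/53) = -16*(-12974/53) = 207584/53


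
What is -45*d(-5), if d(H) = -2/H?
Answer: -18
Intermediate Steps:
-45*d(-5) = -(-90)/(-5) = -(-90)*(-1)/5 = -45*2/5 = -18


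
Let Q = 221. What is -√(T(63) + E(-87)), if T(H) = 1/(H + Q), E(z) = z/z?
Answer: -√20235/142 ≈ -1.0018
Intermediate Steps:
E(z) = 1
T(H) = 1/(221 + H) (T(H) = 1/(H + 221) = 1/(221 + H))
-√(T(63) + E(-87)) = -√(1/(221 + 63) + 1) = -√(1/284 + 1) = -√(285/284) = -√20235/142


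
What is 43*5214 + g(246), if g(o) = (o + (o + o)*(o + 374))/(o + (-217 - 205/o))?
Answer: 39721854/169 ≈ 2.3504e+5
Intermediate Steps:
g(o) = (o + 2*o*(374 + o))/(-217 + o - 205/o) (g(o) = (o + (2*o)*(374 + o))/(o + (-217 - 205/o)) = (o + 2*o*(374 + o))/(-217 + o - 205/o))
43*5214 + g(246) = 43*5214 + 246²*(749 + 2*246)/(-205 + 246² - 217*246) = 224202 + 60516*(749 + 492)/(-205 + 60516 - 53382) = 224202 + 60516*1241/6929 = 224202 + 60516*(1/6929)*1241 = 224202 + 1831716/169 = 39721854/169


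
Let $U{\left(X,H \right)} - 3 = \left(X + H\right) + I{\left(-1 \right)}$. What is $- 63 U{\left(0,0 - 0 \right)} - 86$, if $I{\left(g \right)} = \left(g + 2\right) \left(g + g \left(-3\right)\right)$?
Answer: $-401$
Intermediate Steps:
$I{\left(g \right)} = - 2 g \left(2 + g\right)$ ($I{\left(g \right)} = \left(2 + g\right) \left(g - 3 g\right) = \left(2 + g\right) \left(- 2 g\right) = - 2 g \left(2 + g\right)$)
$U{\left(X,H \right)} = 5 + H + X$ ($U{\left(X,H \right)} = 3 - \left(- H - X - 2 \left(2 - 1\right)\right) = 3 - \left(-2 - H - X\right) = 3 + \left(\left(H + X\right) + 2\right) = 3 + \left(2 + H + X\right) = 5 + H + X$)
$- 63 U{\left(0,0 - 0 \right)} - 86 = - 63 \left(5 + \left(0 - 0\right) + 0\right) - 86 = - 63 \left(5 + \left(0 + 0\right) + 0\right) - 86 = - 63 \left(5 + 0 + 0\right) - 86 = \left(-63\right) 5 - 86 = -315 - 86 = -401$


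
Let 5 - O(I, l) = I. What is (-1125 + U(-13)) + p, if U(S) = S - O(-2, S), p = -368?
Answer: -1513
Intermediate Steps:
O(I, l) = 5 - I
U(S) = -7 + S (U(S) = S - (5 - 1*(-2)) = S - (5 + 2) = S - 1*7 = S - 7 = -7 + S)
(-1125 + U(-13)) + p = (-1125 + (-7 - 13)) - 368 = (-1125 - 20) - 368 = -1145 - 368 = -1513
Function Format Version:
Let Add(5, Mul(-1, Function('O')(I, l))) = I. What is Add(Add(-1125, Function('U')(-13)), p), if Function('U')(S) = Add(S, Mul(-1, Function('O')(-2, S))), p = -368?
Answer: -1513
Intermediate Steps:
Function('O')(I, l) = Add(5, Mul(-1, I))
Function('U')(S) = Add(-7, S) (Function('U')(S) = Add(S, Mul(-1, Add(5, Mul(-1, -2)))) = Add(S, Mul(-1, Add(5, 2))) = Add(S, Mul(-1, 7)) = Add(S, -7) = Add(-7, S))
Add(Add(-1125, Function('U')(-13)), p) = Add(Add(-1125, Add(-7, -13)), -368) = Add(Add(-1125, -20), -368) = Add(-1145, -368) = -1513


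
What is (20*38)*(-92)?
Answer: -69920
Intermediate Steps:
(20*38)*(-92) = 760*(-92) = -69920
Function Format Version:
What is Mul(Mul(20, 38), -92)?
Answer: -69920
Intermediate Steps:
Mul(Mul(20, 38), -92) = Mul(760, -92) = -69920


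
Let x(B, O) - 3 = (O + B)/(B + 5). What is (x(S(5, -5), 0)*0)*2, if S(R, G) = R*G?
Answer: 0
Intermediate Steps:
S(R, G) = G*R
x(B, O) = 3 + (B + O)/(5 + B) (x(B, O) = 3 + (O + B)/(B + 5) = 3 + (B + O)/(5 + B))
(x(S(5, -5), 0)*0)*2 = (((15 + 0 + 4*(-5*5))/(5 - 5*5))*0)*2 = (((15 + 0 + 4*(-25))/(5 - 25))*0)*2 = (((15 + 0 - 100)/(-20))*0)*2 = (-1/20*(-85)*0)*2 = ((17/4)*0)*2 = 0*2 = 0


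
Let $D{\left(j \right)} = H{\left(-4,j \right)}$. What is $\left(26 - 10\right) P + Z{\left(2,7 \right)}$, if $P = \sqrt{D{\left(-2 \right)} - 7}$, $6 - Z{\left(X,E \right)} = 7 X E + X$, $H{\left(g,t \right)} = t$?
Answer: $-94 + 48 i \approx -94.0 + 48.0 i$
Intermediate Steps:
$D{\left(j \right)} = j$
$Z{\left(X,E \right)} = 6 - X - 7 E X$ ($Z{\left(X,E \right)} = 6 - \left(7 X E + X\right) = 6 - \left(7 E X + X\right) = 6 - \left(X + 7 E X\right) = 6 - X - 7 E X$)
$P = 3 i$ ($P = \sqrt{-2 - 7} = \sqrt{-9} = 3 i \approx 3.0 i$)
$\left(26 - 10\right) P + Z{\left(2,7 \right)} = \left(26 - 10\right) 3 i - \left(-4 + 98\right) = \left(26 - 10\right) 3 i - 94 = 16 \cdot 3 i - 94 = 48 i - 94 = -94 + 48 i$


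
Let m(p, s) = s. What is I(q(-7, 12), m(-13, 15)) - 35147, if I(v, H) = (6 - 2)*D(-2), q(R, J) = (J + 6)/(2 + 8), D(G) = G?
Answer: -35155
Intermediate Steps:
q(R, J) = ⅗ + J/10 (q(R, J) = (6 + J)/10 = (6 + J)*(⅒) = ⅗ + J/10)
I(v, H) = -8 (I(v, H) = (6 - 2)*(-2) = 4*(-2) = -8)
I(q(-7, 12), m(-13, 15)) - 35147 = -8 - 35147 = -35155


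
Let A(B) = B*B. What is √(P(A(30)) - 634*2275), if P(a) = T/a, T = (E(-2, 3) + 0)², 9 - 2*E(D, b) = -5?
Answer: I*√1298114951/30 ≈ 1201.0*I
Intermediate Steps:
E(D, b) = 7 (E(D, b) = 9/2 - ½*(-5) = 9/2 + 5/2 = 7)
T = 49 (T = (7 + 0)² = 7² = 49)
A(B) = B²
P(a) = 49/a
√(P(A(30)) - 634*2275) = √(49/(30²) - 634*2275) = √(49/900 - 1442350) = √(-1298114951/900) = I*√1298114951/30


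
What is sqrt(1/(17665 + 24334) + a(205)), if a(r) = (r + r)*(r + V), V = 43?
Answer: 3*sqrt(19928331002631)/41999 ≈ 318.87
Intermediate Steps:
a(r) = 2*r*(43 + r) (a(r) = (r + r)*(r + 43) = (2*r)*(43 + r) = 2*r*(43 + r))
sqrt(1/(17665 + 24334) + a(205)) = sqrt(1/(17665 + 24334) + 2*205*(43 + 205)) = sqrt(1/41999 + 2*205*248) = sqrt(1/41999 + 101680) = sqrt(4270458321/41999) = 3*sqrt(19928331002631)/41999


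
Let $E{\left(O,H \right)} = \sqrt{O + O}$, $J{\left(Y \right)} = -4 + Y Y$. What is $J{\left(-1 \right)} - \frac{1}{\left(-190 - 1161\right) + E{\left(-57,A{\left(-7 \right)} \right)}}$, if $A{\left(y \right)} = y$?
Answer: $- \frac{5474594}{1825315} + \frac{i \sqrt{114}}{1825315} \approx -2.9993 + 5.8494 \cdot 10^{-6} i$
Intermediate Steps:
$J{\left(Y \right)} = -4 + Y^{2}$
$E{\left(O,H \right)} = \sqrt{2} \sqrt{O}$ ($E{\left(O,H \right)} = \sqrt{2 O} = \sqrt{2} \sqrt{O}$)
$J{\left(-1 \right)} - \frac{1}{\left(-190 - 1161\right) + E{\left(-57,A{\left(-7 \right)} \right)}} = \left(-4 + \left(-1\right)^{2}\right) - \frac{1}{\left(-190 - 1161\right) + \sqrt{2} \sqrt{-57}} = \left(-4 + 1\right) - \frac{1}{-1351 + \sqrt{2} i \sqrt{57}} = -3 - \frac{1}{-1351 + i \sqrt{114}}$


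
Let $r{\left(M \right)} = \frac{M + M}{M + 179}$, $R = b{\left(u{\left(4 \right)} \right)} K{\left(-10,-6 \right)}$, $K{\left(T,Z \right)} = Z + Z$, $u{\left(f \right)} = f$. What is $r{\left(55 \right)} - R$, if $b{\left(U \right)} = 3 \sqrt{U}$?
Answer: $\frac{8479}{117} \approx 72.47$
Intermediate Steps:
$K{\left(T,Z \right)} = 2 Z$
$R = -72$ ($R = 3 \sqrt{4} \cdot 2 \left(-6\right) = 3 \cdot 2 \left(-12\right) = 6 \left(-12\right) = -72$)
$r{\left(M \right)} = \frac{2 M}{179 + M}$
$r{\left(55 \right)} - R = 2 \cdot 55 \frac{1}{179 + 55} - -72 = 2 \cdot 55 \cdot \frac{1}{234} + 72 = \frac{55}{117} + 72 = \frac{8479}{117}$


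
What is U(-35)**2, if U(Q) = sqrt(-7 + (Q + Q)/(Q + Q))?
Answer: -6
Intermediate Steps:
U(Q) = I*sqrt(6) (U(Q) = sqrt(-7 + (2*Q)/((2*Q))) = sqrt(-7 + (2*Q)*(1/(2*Q))) = sqrt(-7 + 1) = sqrt(-6) = I*sqrt(6))
U(-35)**2 = (I*sqrt(6))**2 = -6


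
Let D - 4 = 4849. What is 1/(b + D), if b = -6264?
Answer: -1/1411 ≈ -0.00070872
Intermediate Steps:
D = 4853 (D = 4 + 4849 = 4853)
1/(b + D) = 1/(-6264 + 4853) = 1/(-1411) = -1/1411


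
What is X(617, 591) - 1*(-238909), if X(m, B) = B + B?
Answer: 240091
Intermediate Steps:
X(m, B) = 2*B
X(617, 591) - 1*(-238909) = 2*591 - 1*(-238909) = 1182 + 238909 = 240091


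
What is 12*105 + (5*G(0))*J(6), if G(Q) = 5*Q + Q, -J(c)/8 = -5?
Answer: 1260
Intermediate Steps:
J(c) = 40 (J(c) = -8*(-5) = 40)
G(Q) = 6*Q
12*105 + (5*G(0))*J(6) = 12*105 + (5*(6*0))*40 = 1260 + (5*0)*40 = 1260 + 0*40 = 1260 + 0 = 1260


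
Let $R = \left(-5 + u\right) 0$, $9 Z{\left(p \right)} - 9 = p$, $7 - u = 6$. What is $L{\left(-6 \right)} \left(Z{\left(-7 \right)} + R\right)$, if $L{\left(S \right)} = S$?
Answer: $- \frac{4}{3} \approx -1.3333$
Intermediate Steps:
$u = 1$ ($u = 7 - 6 = 1$)
$Z{\left(p \right)} = 1 + \frac{p}{9}$
$R = 0$ ($R = \left(-5 + 1\right) 0 = \left(-4\right) 0 = 0$)
$L{\left(-6 \right)} \left(Z{\left(-7 \right)} + R\right) = - 6 \left(\left(1 + \frac{1}{9} \left(-7\right)\right) + 0\right) = - 6 \left(\left(1 - \frac{7}{9}\right) + 0\right) = - 6 \left(\frac{2}{9} + 0\right) = \left(-6\right) \frac{2}{9} = - \frac{4}{3}$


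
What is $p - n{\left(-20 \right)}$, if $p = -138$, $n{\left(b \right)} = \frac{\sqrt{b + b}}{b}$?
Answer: $-138 + \frac{i \sqrt{10}}{10} \approx -138.0 + 0.31623 i$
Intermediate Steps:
$n{\left(b \right)} = \frac{\sqrt{2}}{\sqrt{b}}$ ($n{\left(b \right)} = \frac{\sqrt{2 b}}{b} = \frac{\sqrt{2} \sqrt{b}}{b} = \frac{\sqrt{2}}{\sqrt{b}}$)
$p - n{\left(-20 \right)} = -138 - \frac{\sqrt{2}}{2 i \sqrt{5}} = -138 - \sqrt{2} \left(- \frac{i \sqrt{5}}{10}\right) = -138 - - \frac{i \sqrt{10}}{10} = -138 + \frac{i \sqrt{10}}{10}$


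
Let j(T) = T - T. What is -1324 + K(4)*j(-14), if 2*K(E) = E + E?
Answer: -1324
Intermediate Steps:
K(E) = E (K(E) = (E + E)/2 = (2*E)/2 = E)
j(T) = 0
-1324 + K(4)*j(-14) = -1324 + 4*0 = -1324 + 0 = -1324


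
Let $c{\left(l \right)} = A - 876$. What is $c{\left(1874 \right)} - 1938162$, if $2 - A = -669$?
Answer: $-1938367$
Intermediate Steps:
$A = 671$ ($A = 2 - -669 = 2 + 669 = 671$)
$c{\left(l \right)} = -205$ ($c{\left(l \right)} = 671 - 876 = -205$)
$c{\left(1874 \right)} - 1938162 = -205 - 1938162 = -1938367$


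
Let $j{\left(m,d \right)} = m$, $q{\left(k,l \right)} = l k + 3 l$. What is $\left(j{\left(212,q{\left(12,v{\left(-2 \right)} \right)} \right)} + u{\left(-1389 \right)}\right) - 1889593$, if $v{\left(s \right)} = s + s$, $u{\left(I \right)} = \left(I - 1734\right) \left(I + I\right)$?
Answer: $6786313$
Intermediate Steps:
$u{\left(I \right)} = 2 I \left(-1734 + I\right)$ ($u{\left(I \right)} = \left(-1734 + I\right) 2 I = 2 I \left(-1734 + I\right)$)
$v{\left(s \right)} = 2 s$
$q{\left(k,l \right)} = 3 l + k l$ ($q{\left(k,l \right)} = k l + 3 l = 3 l + k l$)
$\left(j{\left(212,q{\left(12,v{\left(-2 \right)} \right)} \right)} + u{\left(-1389 \right)}\right) - 1889593 = \left(212 + 2 \left(-1389\right) \left(-1734 - 1389\right)\right) - 1889593 = \left(212 + 2 \left(-1389\right) \left(-3123\right)\right) - 1889593 = \left(212 + 8675694\right) - 1889593 = 8675906 - 1889593 = 6786313$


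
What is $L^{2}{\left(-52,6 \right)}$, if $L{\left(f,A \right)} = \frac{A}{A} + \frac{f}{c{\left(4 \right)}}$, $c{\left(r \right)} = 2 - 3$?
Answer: $2809$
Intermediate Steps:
$c{\left(r \right)} = -1$ ($c{\left(r \right)} = 2 - 3 = -1$)
$L{\left(f,A \right)} = 1 - f$ ($L{\left(f,A \right)} = \frac{A}{A} + \frac{f}{-1} = 1 + f \left(-1\right) = 1 - f$)
$L^{2}{\left(-52,6 \right)} = \left(1 - -52\right)^{2} = \left(1 + 52\right)^{2} = 53^{2} = 2809$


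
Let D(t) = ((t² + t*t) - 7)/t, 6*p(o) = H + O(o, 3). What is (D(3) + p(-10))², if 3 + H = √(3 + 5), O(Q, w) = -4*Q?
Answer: 1163/12 + 59*√2/9 ≈ 106.19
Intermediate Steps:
H = -3 + 2*√2 (H = -3 + √(3 + 5) = -3 + √8 = -3 + 2*√2 ≈ -0.17157)
p(o) = -½ - 2*o/3 + √2/3 (p(o) = ((-3 + 2*√2) - 4*o)/6 = (-3 - 4*o + 2*√2)/6 = -½ - 2*o/3 + √2/3)
D(t) = (-7 + 2*t²)/t (D(t) = ((t² + t²) - 7)/t = (2*t² - 7)/t = (-7 + 2*t²)/t)
(D(3) + p(-10))² = ((-7/3 + 2*3) + (-½ - ⅔*(-10) + √2/3))² = ((-7*⅓ + 6) + (-½ + 20/3 + √2/3))² = ((-7/3 + 6) + (37/6 + √2/3))² = (11/3 + (37/6 + √2/3))² = (59/6 + √2/3)²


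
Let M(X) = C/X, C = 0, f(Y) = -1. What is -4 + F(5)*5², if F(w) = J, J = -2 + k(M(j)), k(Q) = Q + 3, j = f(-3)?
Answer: 21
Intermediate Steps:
j = -1
M(X) = 0 (M(X) = 0/X = 0)
k(Q) = 3 + Q
J = 1 (J = -2 + (3 + 0) = -2 + 3 = 1)
F(w) = 1
-4 + F(5)*5² = -4 + 1*5² = -4 + 1*25 = -4 + 25 = 21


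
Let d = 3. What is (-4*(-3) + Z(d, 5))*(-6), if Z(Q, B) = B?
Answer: -102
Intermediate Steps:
(-4*(-3) + Z(d, 5))*(-6) = (-4*(-3) + 5)*(-6) = (12 + 5)*(-6) = 17*(-6) = -102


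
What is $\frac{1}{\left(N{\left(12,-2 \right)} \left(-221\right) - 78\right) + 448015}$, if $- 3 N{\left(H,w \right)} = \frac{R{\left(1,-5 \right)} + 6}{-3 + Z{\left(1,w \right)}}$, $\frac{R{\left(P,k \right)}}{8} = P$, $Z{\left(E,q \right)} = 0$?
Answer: $\frac{9}{4028339} \approx 2.2342 \cdot 10^{-6}$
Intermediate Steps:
$R{\left(P,k \right)} = 8 P$
$N{\left(H,w \right)} = \frac{14}{9}$ ($N{\left(H,w \right)} = - \frac{\left(8 \cdot 1 + 6\right) \frac{1}{-3 + 0}}{3} = - \frac{\left(8 + 6\right) \frac{1}{-3}}{3} = - \frac{14 \left(- \frac{1}{3}\right)}{3} = \left(- \frac{1}{3}\right) \left(- \frac{14}{3}\right) = \frac{14}{9}$)
$\frac{1}{\left(N{\left(12,-2 \right)} \left(-221\right) - 78\right) + 448015} = \frac{1}{\left(\frac{14}{9} \left(-221\right) - 78\right) + 448015} = \frac{1}{\left(- \frac{3094}{9} - 78\right) + 448015} = \frac{1}{- \frac{3796}{9} + 448015} = \frac{1}{\frac{4028339}{9}} = \frac{9}{4028339}$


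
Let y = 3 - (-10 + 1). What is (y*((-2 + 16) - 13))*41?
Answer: 492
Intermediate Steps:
y = 12 (y = 3 - 1*(-9) = 3 + 9 = 12)
(y*((-2 + 16) - 13))*41 = (12*((-2 + 16) - 13))*41 = (12*(14 - 13))*41 = (12*1)*41 = 12*41 = 492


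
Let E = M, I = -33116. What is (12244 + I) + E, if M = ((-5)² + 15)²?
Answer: -19272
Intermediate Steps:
M = 1600 (M = (25 + 15)² = 40² = 1600)
E = 1600
(12244 + I) + E = (12244 - 33116) + 1600 = -20872 + 1600 = -19272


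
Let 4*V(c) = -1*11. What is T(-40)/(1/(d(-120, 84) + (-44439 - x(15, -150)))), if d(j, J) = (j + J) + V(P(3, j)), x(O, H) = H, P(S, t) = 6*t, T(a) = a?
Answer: 1773110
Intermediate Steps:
V(c) = -11/4 (V(c) = (-1*11)/4 = (¼)*(-11) = -11/4)
d(j, J) = -11/4 + J + j (d(j, J) = (j + J) - 11/4 = (J + j) - 11/4 = -11/4 + J + j)
T(-40)/(1/(d(-120, 84) + (-44439 - x(15, -150)))) = -(-1779110 + 6000) = -40/(1/(-155/4 + (-44439 + 150))) = -40/(1/(-155/4 - 44289)) = -40/(1/(-177311/4)) = -40/(-4/177311) = -40*(-177311/4) = 1773110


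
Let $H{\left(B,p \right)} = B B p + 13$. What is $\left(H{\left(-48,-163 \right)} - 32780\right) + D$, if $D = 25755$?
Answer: $-382564$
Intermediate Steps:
$H{\left(B,p \right)} = 13 + p B^{2}$ ($H{\left(B,p \right)} = B^{2} p + 13 = p B^{2} + 13 = 13 + p B^{2}$)
$\left(H{\left(-48,-163 \right)} - 32780\right) + D = \left(\left(13 - 163 \left(-48\right)^{2}\right) - 32780\right) + 25755 = \left(\left(13 - 375552\right) - 32780\right) + 25755 = \left(-375539 - 32780\right) + 25755 = -408319 + 25755 = -382564$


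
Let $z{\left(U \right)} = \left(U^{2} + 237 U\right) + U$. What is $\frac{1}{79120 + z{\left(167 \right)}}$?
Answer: $\frac{1}{146755} \approx 6.8141 \cdot 10^{-6}$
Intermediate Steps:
$z{\left(U \right)} = U^{2} + 238 U$
$\frac{1}{79120 + z{\left(167 \right)}} = \frac{1}{79120 + 167 \left(238 + 167\right)} = \frac{1}{79120 + 167 \cdot 405} = \frac{1}{79120 + 67635} = \frac{1}{146755}$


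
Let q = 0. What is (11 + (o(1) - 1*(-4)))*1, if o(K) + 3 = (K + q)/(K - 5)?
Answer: 47/4 ≈ 11.750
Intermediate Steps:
o(K) = -3 + K/(-5 + K) (o(K) = -3 + (K + 0)/(K - 5) = -3 + K/(-5 + K))
(11 + (o(1) - 1*(-4)))*1 = (11 + ((15 - 2*1)/(-5 + 1) - 1*(-4)))*1 = (11 + ((15 - 2)/(-4) + 4))*1 = (11 + (-1/4*13 + 4))*1 = (11 + (-13/4 + 4))*1 = (11 + 3/4)*1 = (47/4)*1 = 47/4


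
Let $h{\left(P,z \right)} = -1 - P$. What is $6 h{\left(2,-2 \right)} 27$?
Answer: $-486$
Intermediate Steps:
$6 h{\left(2,-2 \right)} 27 = 6 \left(-1 - 2\right) 27 = 6 \left(-3\right) 27 = \left(-18\right) 27 = -486$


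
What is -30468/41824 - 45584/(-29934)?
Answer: 124309513/156494952 ≈ 0.79434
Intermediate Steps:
-30468/41824 - 45584/(-29934) = -30468*1/41824 - 45584*(-1/29934) = -7617/10456 + 22792/14967 = 124309513/156494952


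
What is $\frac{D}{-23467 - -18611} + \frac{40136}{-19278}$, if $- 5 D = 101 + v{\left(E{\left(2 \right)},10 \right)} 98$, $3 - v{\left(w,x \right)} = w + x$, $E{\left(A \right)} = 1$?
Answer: $- \frac{493834477}{234034920} \approx -2.1101$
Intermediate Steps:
$v{\left(w,x \right)} = 3 - w - x$ ($v{\left(w,x \right)} = 3 - \left(w + x\right) = 3 - w - x$)
$D = \frac{683}{5}$ ($D = - \frac{101 + \left(3 - 1 - 10\right) 98}{5} = - \frac{101 - 784}{5} = \left(- \frac{1}{5}\right) \left(-683\right) = \frac{683}{5} \approx 136.6$)
$\frac{D}{-23467 - -18611} + \frac{40136}{-19278} = \frac{683}{5 \left(-23467 - -18611\right)} + \frac{40136}{-19278} = \frac{683}{5 \left(-23467 + 18611\right)} + 40136 \left(- \frac{1}{19278}\right) = \frac{683}{5 \left(-4856\right)} - \frac{20068}{9639} = \frac{683}{5} \left(- \frac{1}{4856}\right) - \frac{20068}{9639} = - \frac{683}{24280} - \frac{20068}{9639} = - \frac{493834477}{234034920}$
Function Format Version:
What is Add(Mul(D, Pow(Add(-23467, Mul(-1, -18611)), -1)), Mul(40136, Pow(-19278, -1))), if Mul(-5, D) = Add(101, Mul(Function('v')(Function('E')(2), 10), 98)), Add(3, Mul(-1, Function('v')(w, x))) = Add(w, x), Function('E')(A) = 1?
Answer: Rational(-493834477, 234034920) ≈ -2.1101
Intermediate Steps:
Function('v')(w, x) = Add(3, Mul(-1, w), Mul(-1, x)) (Function('v')(w, x) = Add(3, Mul(-1, Add(w, x))) = Add(3, Add(Mul(-1, w), Mul(-1, x))) = Add(3, Mul(-1, w), Mul(-1, x)))
D = Rational(683, 5) (D = Mul(Rational(-1, 5), Add(101, Mul(Add(3, Mul(-1, 1), Mul(-1, 10)), 98))) = Mul(Rational(-1, 5), Add(101, Mul(Add(3, -1, -10), 98))) = Mul(Rational(-1, 5), Add(101, Mul(-8, 98))) = Mul(Rational(-1, 5), Add(101, -784)) = Mul(Rational(-1, 5), -683) = Rational(683, 5) ≈ 136.60)
Add(Mul(D, Pow(Add(-23467, Mul(-1, -18611)), -1)), Mul(40136, Pow(-19278, -1))) = Add(Mul(Rational(683, 5), Pow(Add(-23467, Mul(-1, -18611)), -1)), Mul(40136, Pow(-19278, -1))) = Add(Mul(Rational(683, 5), Pow(Add(-23467, 18611), -1)), Mul(40136, Rational(-1, 19278))) = Add(Mul(Rational(683, 5), Pow(-4856, -1)), Rational(-20068, 9639)) = Add(Mul(Rational(683, 5), Rational(-1, 4856)), Rational(-20068, 9639)) = Add(Rational(-683, 24280), Rational(-20068, 9639)) = Rational(-493834477, 234034920)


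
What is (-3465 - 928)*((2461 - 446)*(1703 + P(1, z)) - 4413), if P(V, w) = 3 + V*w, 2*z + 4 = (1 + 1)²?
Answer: -15081946561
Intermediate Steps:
z = 0 (z = -2 + (1 + 1)²/2 = -2 + (½)*2² = -2 + (½)*4 = -2 + 2 = 0)
(-3465 - 928)*((2461 - 446)*(1703 + P(1, z)) - 4413) = (-3465 - 928)*((2461 - 446)*(1703 + (3 + 1*0)) - 4413) = -4393*(2015*(1703 + (3 + 0)) - 4413) = -4393*(2015*(1703 + 3) - 4413) = -4393*(2015*1706 - 4413) = -4393*(3437590 - 4413) = -4393*3433177 = -15081946561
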